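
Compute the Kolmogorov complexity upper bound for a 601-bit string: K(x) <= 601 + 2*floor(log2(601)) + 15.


floor(log2(601)) = 9
2 * 9 = 18
K(x) <= 601 + 18 + 15 = 634

634


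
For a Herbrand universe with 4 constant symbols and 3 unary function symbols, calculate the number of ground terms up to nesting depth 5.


Herbrand terms by depth:
Depth 0: 4 constants
Depth 1: 12 new terms (running total: 16)
Depth 2: 36 new terms (running total: 52)
Depth 3: 108 new terms (running total: 160)
Depth 4: 324 new terms (running total: 484)
Depth 5: 972 new terms (running total: 1456)
Total distinct ground terms = 1456

1456


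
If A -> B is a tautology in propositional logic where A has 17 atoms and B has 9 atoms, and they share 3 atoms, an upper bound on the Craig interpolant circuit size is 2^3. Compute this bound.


Shared atoms = 3
Craig interpolant size bound = 2^3
= 8

8


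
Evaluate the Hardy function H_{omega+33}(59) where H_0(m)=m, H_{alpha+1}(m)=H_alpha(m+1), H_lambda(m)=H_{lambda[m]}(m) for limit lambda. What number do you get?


H_{omega+33}(59):
Unwind the 33 successor steps: H_{omega+33}(59) = H_omega(59+33) = H_omega(92).
H_omega(m) = H_m(m) = m + m = 2m.
Result = 2 * 92 = 184

184


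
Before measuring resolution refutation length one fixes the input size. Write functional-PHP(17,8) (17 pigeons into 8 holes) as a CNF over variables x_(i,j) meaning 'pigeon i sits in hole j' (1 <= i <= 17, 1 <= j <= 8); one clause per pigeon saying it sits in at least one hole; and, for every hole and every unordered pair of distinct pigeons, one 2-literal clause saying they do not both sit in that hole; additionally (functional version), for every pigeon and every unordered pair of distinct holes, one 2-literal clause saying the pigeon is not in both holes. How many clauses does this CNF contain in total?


functional-PHP(17,8): 17 pigeons, 8 holes, 17*8 = 136 variables.
- pigeon clauses: one per pigeon -> 17 clauses
- hole clauses: 8 holes * C(17,2) = 8 * 136 -> 1088 clauses
- functional clauses: 17 pigeons * C(8,2) = 17 * 28 -> 476 clauses
Total clauses = 17 + 1088 + 476 = 1581

1581


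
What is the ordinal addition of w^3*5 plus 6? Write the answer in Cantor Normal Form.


Ordinal addition w^3*5 + 6:
Leading exponent of alpha (3) > leading exponent of beta (0).
Since alpha's term has higher exponent than beta's leading term,
the sum is simply alpha followed by beta.
Result = w^3*5 + 6

w^3*5 + 6


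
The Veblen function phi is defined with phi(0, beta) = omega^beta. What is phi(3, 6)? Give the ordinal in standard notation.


phi(3, 6):
phi(3, beta) = eta_beta (the beta-th eta number, fixed point of zeta).
phi(3, 6) = eta_6

eta_6


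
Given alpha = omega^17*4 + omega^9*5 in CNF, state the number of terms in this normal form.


CNF: omega^17*4 + omega^9*5
Count the summands separated by '+':
  term 1: omega^17*4
  term 2: omega^9*5
Total terms = 2

2


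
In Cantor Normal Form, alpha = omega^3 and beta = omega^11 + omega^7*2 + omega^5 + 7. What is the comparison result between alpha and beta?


Compare term by term from highest exponent:
alpha = omega^3
beta = omega^11 + omega^7*2 + omega^5 + 7
Term 1: alpha has omega^3*1, beta has omega^11*1
Term 2: alpha has omega^0*0, beta has omega^7*2
Term 3: alpha has omega^0*0, beta has omega^5*1
Term 4: alpha has omega^0*0, beta has omega^0*7
Result: alpha < beta

alpha < beta


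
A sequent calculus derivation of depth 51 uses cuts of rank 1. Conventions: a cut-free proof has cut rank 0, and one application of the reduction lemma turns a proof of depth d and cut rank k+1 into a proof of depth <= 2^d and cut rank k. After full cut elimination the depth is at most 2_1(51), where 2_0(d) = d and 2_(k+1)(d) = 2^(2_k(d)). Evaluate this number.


Each rank reduction sends depth d to at most 2^d; cut rank r needs r reductions.
2_0(51) = 51
2_1(51) = 2^51 = 2251799813685248
Cut-free depth bound = 2251799813685248

2251799813685248


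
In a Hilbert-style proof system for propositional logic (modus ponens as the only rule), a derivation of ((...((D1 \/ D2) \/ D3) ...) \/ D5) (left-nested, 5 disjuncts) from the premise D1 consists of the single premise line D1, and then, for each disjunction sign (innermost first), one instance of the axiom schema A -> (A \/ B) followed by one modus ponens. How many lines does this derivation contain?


Building the left-nested 5-ary disjunction from D1:
- 1 premise line (D1)
- 5 disjuncts means 4 disjunction signs; each needs 1 axiom instance + 1 MP = 2 lines: 2 * 4 = 8
Total = 1 + 8 = 9 lines.

9


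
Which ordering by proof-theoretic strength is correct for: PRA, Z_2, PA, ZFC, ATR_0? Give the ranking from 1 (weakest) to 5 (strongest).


Ordering by consistency strength:
1. PRA
2. PA
3. ATR_0
4. Z_2
5. ZFC


PRA=1, Z_2=4, PA=2, ZFC=5, ATR_0=3


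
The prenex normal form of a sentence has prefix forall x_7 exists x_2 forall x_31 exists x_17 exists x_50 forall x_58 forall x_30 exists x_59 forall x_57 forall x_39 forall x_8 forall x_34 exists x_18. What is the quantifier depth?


Quantifier prefix has 13 quantifier symbols.
Quantifier depth = 13

13


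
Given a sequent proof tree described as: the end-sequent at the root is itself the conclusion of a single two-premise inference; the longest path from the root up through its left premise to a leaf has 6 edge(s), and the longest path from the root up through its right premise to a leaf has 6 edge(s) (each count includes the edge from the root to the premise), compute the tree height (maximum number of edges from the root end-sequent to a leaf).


Longest path through the left premise: 6 edges (measured from the branching sequent)
Longest path through the right premise: 6 edges
Height of the subtree rooted at the branching sequent: max(6, 6) = 6
The branching sequent is the root itself.
Total height = 6

6


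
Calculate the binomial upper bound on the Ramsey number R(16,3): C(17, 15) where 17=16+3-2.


R(16,3) <= C(16+3-2, 16-1) = C(17, 15)
C(17, 15) = 17! / (15! * 2!)
= 136

136


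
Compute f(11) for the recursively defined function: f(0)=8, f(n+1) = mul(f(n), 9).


f(0) = 8
f(1) = mul(f(0), 9) = mul(8, 9) = 72
f(2) = mul(f(1), 9) = mul(72, 9) = 648
f(3) = mul(f(2), 9) = mul(648, 9) = 5832
f(4) = mul(f(3), 9) = mul(5832, 9) = 52488
f(5) = mul(f(4), 9) = mul(52488, 9) = 472392
f(6) = mul(f(5), 9) = mul(472392, 9) = 4251528
f(7) = mul(f(6), 9) = mul(4251528, 9) = 38263752
f(8) = mul(f(7), 9) = mul(38263752, 9) = 344373768
f(9) = mul(f(8), 9) = mul(344373768, 9) = 3099363912
f(10) = mul(f(9), 9) = mul(3099363912, 9) = 27894275208
f(11) = mul(f(10), 9) = mul(27894275208, 9) = 251048476872


251048476872


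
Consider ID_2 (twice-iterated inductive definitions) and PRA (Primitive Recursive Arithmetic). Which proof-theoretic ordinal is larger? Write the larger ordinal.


Proof-theoretic ordinal of ID_2 (twice-iterated inductive definitions): psi_0(epsilon_{Omega_2+1})
Proof-theoretic ordinal of PRA (Primitive Recursive Arithmetic): omega^omega
Comparing: omega^omega < psi_0(epsilon_{Omega_2+1}).
The larger ordinal is psi_0(epsilon_{Omega_2+1}) (from ID_2 (twice-iterated inductive definitions)).

psi_0(epsilon_{Omega_2+1})


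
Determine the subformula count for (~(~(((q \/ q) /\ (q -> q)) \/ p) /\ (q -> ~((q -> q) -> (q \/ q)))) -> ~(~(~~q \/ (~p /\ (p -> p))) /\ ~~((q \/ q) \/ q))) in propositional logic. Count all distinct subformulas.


Formula: (~(~(((q \/ q) /\ (q -> q)) \/ p) /\ (q -> ~((q -> q) -> (q \/ q)))) -> ~(~(~~q \/ (~p /\ (p -> p))) /\ ~~((q \/ q) \/ q)))
Subformulas found:
  1. q
  2. p
  3. ~p
  4. ~q
  5. ~~q
  6. (q -> q)
  7. (p -> p)
  8. (q \/ q)
  9. ((q \/ q) \/ q)
  10. ~((q \/ q) \/ q)
  11. (~p /\ (p -> p))
  12. ~~((q \/ q) \/ q)
  13. ((q -> q) -> (q \/ q))
  14. ((q \/ q) /\ (q -> q))
  15. ~((q -> q) -> (q \/ q))
  16. (~~q \/ (~p /\ (p -> p)))
  17. ~(~~q \/ (~p /\ (p -> p)))
  18. (((q \/ q) /\ (q -> q)) \/ p)
  19. (q -> ~((q -> q) -> (q \/ q)))
  20. ~(((q \/ q) /\ (q -> q)) \/ p)
  21. (~(~~q \/ (~p /\ (p -> p))) /\ ~~((q \/ q) \/ q))
  22. ~(~(~~q \/ (~p /\ (p -> p))) /\ ~~((q \/ q) \/ q))
  23. (~(((q \/ q) /\ (q -> q)) \/ p) /\ (q -> ~((q -> q) -> (q \/ q))))
  24. ~(~(((q \/ q) /\ (q -> q)) \/ p) /\ (q -> ~((q -> q) -> (q \/ q))))
  25. (~(~(((q \/ q) /\ (q -> q)) \/ p) /\ (q -> ~((q -> q) -> (q \/ q)))) -> ~(~(~~q \/ (~p /\ (p -> p))) /\ ~~((q \/ q) \/ q)))
Total distinct subformulas = 25

25


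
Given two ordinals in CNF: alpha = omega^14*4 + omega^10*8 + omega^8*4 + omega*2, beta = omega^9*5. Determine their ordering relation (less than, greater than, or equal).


Compare term by term from highest exponent:
alpha = omega^14*4 + omega^10*8 + omega^8*4 + omega*2
beta = omega^9*5
Term 1: alpha has omega^14*4, beta has omega^9*5
Term 2: alpha has omega^10*8, beta has omega^0*0
Term 3: alpha has omega^8*4, beta has omega^0*0
Term 4: alpha has omega^1*2, beta has omega^0*0
Result: alpha > beta

alpha > beta


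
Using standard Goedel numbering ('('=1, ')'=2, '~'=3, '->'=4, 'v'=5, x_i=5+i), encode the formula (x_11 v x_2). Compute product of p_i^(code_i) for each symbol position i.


Formula: (x_11 v x_2)
Symbol codes: [1, 16, 5, 7, 2]
Primes: [2, 3, 5, 7, 11]
p_1^1 = 2^1 = 2
p_2^16 = 3^16 = 43046721
p_3^5 = 5^5 = 3125
p_4^7 = 7^7 = 823543
p_5^2 = 11^2 = 121
Product = 26809686975330393750

26809686975330393750


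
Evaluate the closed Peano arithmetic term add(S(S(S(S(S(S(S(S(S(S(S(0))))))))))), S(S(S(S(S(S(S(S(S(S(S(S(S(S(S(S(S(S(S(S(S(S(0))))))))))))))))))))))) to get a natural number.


add(S^11(0), S^22(0)):
S^11(0) = 11
S^22(0) = 22
11 + 22 = 33

33


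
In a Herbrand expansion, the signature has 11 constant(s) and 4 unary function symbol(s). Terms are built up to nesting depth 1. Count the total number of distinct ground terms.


Herbrand terms by depth:
Depth 0: 11 constants
Depth 1: 44 new terms (running total: 55)
Total distinct ground terms = 55

55


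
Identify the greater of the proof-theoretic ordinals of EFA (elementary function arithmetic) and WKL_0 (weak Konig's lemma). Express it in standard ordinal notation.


Proof-theoretic ordinal of EFA (elementary function arithmetic): omega^3
Proof-theoretic ordinal of WKL_0 (weak Konig's lemma): omega^omega
Comparing: omega^3 < omega^omega.
The larger ordinal is omega^omega (from WKL_0 (weak Konig's lemma)).

omega^omega


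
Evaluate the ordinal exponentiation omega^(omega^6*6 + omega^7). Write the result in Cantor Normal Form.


omega^(omega^6*6 + omega^7):
In ordinal addition a term is absorbed by a following term of strictly larger exponent: 6 < 7, so omega^6*6 + omega^7 = omega^7.
omega raised to a CNF ordinal is a single CNF term: Result = omega^(omega^7)

omega^(omega^7)


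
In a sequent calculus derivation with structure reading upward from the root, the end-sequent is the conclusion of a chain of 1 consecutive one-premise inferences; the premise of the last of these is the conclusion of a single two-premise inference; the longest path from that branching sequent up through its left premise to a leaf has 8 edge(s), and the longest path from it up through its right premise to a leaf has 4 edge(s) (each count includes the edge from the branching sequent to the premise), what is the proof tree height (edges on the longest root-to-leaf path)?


Longest path through the left premise: 8 edges (measured from the branching sequent)
Longest path through the right premise: 4 edges
Height of the subtree rooted at the branching sequent: max(8, 4) = 8
The branching sequent sits 1 edges above the root (the chain of one-premise inferences), so height = 8 + 1 = 9

9


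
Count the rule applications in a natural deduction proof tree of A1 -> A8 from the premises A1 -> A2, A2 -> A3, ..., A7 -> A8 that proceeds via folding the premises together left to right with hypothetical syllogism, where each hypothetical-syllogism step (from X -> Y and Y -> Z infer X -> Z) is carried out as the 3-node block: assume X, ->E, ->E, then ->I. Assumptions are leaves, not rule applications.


There are 7 premises in the chain. The first HS step combines premises 1 and 2; each further premise needs one more HS step.
So 7 premises require 7 - 1 = 6 hypothetical-syllogism steps.
Each HS step uses 3 inference nodes (->E, ->E, ->I).
6 * 3 = 18 total inference nodes.

18


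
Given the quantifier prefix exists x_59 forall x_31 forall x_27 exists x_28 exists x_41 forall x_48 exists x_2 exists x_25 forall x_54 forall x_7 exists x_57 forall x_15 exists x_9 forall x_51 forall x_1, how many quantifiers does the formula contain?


Quantifier prefix has 15 quantifier symbols.
Quantifier depth = 15

15


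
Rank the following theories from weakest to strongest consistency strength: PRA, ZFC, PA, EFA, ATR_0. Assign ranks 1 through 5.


Ordering by consistency strength:
1. EFA
2. PRA
3. PA
4. ATR_0
5. ZFC


PRA=2, ZFC=5, PA=3, EFA=1, ATR_0=4


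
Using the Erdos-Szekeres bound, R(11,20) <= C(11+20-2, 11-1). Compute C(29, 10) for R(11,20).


R(11,20) <= C(11+20-2, 11-1) = C(29, 10)
C(29, 10) = 29! / (10! * 19!)
= 20030010

20030010


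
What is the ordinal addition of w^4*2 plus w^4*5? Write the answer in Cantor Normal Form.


Ordinal addition w^4*2 + w^4*5:
Both terms have the same exponent 4.
w^e*c + w^e*d = w^e*(c+d).
Result = w^4*(2+5) = w^4*7

w^4*7


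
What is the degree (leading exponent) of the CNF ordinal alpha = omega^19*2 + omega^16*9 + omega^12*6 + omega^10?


CNF: omega^19*2 + omega^16*9 + omega^12*6 + omega^10
The leading term is omega^19*2, which has exponent 19.

19


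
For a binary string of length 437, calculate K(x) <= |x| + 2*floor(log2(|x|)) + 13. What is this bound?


floor(log2(437)) = 8
2 * 8 = 16
K(x) <= 437 + 16 + 13 = 466

466


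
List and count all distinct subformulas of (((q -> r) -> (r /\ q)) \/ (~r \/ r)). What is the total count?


Formula: (((q -> r) -> (r /\ q)) \/ (~r \/ r))
Subformulas found:
  1. q
  2. r
  3. ~r
  4. (r /\ q)
  5. (q -> r)
  6. (~r \/ r)
  7. ((q -> r) -> (r /\ q))
  8. (((q -> r) -> (r /\ q)) \/ (~r \/ r))
Total distinct subformulas = 8

8


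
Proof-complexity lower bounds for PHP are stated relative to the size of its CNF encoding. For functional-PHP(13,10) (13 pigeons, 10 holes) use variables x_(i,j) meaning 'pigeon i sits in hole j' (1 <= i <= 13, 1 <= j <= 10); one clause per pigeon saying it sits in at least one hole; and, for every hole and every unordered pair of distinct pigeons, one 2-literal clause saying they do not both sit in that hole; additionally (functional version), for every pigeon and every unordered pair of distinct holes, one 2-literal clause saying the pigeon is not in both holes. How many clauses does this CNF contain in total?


functional-PHP(13,10): 13 pigeons, 10 holes, 13*10 = 130 variables.
- pigeon clauses: one per pigeon -> 13 clauses
- hole clauses: 10 holes * C(13,2) = 10 * 78 -> 780 clauses
- functional clauses: 13 pigeons * C(10,2) = 13 * 45 -> 585 clauses
Total clauses = 13 + 780 + 585 = 1378

1378


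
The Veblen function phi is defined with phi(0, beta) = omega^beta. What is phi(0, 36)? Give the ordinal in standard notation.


phi(0, 36):
phi(0, beta) = omega^beta by definition.
phi(0, 36) = omega^36

omega^36


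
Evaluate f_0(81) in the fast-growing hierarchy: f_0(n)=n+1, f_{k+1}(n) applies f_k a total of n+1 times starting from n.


f_0(81) = 81 + 1 = 82

82


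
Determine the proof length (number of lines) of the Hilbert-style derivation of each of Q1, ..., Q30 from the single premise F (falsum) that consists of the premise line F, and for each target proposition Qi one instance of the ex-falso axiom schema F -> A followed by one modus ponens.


Ex falso, line by line:
- 1 premise line (F)
- 30 targets, each needing 1 axiom instance (F -> Qi) + 1 MP = 2 lines: 2 * 30 = 60
Total = 1 + 60 = 61 lines.

61


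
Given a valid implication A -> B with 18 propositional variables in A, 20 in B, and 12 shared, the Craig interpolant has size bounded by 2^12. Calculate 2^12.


Shared atoms = 12
Craig interpolant size bound = 2^12
= 4096

4096


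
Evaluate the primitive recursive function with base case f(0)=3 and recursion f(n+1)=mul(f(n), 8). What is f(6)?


f(0) = 3
f(1) = mul(f(0), 8) = mul(3, 8) = 24
f(2) = mul(f(1), 8) = mul(24, 8) = 192
f(3) = mul(f(2), 8) = mul(192, 8) = 1536
f(4) = mul(f(3), 8) = mul(1536, 8) = 12288
f(5) = mul(f(4), 8) = mul(12288, 8) = 98304
f(6) = mul(f(5), 8) = mul(98304, 8) = 786432


786432


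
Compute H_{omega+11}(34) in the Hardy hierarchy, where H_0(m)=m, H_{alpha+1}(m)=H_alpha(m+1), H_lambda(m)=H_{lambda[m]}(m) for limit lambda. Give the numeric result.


H_{omega+11}(34):
Unwind the 11 successor steps: H_{omega+11}(34) = H_omega(34+11) = H_omega(45).
H_omega(m) = H_m(m) = m + m = 2m.
Result = 2 * 45 = 90

90


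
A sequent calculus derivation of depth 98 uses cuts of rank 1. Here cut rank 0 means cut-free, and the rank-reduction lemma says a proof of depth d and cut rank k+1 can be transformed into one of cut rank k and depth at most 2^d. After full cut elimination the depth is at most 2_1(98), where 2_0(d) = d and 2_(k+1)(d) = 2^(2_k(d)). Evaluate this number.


Each rank reduction sends depth d to at most 2^d; cut rank r needs r reductions.
2_0(98) = 98
2_1(98) = 2^98 = 316912650057057350374175801344
Cut-free depth bound = 316912650057057350374175801344

316912650057057350374175801344


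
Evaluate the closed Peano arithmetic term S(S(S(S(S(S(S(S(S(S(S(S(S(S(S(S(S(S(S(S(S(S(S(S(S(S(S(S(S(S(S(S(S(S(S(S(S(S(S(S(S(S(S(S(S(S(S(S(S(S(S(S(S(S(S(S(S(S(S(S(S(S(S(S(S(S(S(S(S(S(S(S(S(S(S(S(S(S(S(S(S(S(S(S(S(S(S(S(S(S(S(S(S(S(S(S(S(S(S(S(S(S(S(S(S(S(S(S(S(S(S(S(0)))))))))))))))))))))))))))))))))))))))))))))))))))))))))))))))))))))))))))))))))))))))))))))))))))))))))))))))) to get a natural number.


Counting successors applied to 0:
112 applications of S to 0 = 112

112


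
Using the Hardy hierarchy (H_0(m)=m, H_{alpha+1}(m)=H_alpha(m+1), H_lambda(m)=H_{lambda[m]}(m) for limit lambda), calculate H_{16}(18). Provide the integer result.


H_16(18):
For finite ordinals k, H_k(n) = n + k (each successor step adds 1).
H_16(18) = 18 + 16 = 34

34


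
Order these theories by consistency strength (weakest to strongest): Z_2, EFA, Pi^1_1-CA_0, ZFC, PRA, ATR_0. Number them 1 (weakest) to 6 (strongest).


Ordering by consistency strength:
1. EFA
2. PRA
3. ATR_0
4. Pi^1_1-CA_0
5. Z_2
6. ZFC


Z_2=5, EFA=1, Pi^1_1-CA_0=4, ZFC=6, PRA=2, ATR_0=3


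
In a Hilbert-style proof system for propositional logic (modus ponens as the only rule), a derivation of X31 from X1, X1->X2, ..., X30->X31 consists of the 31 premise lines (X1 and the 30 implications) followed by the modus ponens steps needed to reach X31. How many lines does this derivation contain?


We have 31 premise lines: X1 and 30 implications.
Each implication is detached once by MP, giving 30 MP lines.
31 premise lines + 30 MP lines = 61 total lines.

61


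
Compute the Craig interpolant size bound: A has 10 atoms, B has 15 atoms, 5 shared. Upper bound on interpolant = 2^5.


Shared atoms = 5
Craig interpolant size bound = 2^5
= 32

32


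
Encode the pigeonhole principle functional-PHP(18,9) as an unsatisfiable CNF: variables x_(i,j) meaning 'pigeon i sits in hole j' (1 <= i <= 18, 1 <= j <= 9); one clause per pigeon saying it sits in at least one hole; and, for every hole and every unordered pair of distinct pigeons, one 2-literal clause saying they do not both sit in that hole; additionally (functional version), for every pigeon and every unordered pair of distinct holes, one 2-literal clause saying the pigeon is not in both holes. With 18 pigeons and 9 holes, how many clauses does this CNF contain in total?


functional-PHP(18,9): 18 pigeons, 9 holes, 18*9 = 162 variables.
- pigeon clauses: one per pigeon -> 18 clauses
- hole clauses: 9 holes * C(18,2) = 9 * 153 -> 1377 clauses
- functional clauses: 18 pigeons * C(9,2) = 18 * 36 -> 648 clauses
Total clauses = 18 + 1377 + 648 = 2043

2043


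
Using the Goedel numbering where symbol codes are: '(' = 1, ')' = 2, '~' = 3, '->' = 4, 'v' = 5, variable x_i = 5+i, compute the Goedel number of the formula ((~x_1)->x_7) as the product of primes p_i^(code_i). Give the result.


Formula: ((~x_1)->x_7)
Symbol codes: [1, 1, 3, 6, 2, 4, 12, 2]
Primes: [2, 3, 5, 7, 11, 13, 17, 19]
p_1^1 = 2^1 = 2
p_2^1 = 3^1 = 3
p_3^3 = 5^3 = 125
p_4^6 = 7^6 = 117649
p_5^2 = 11^2 = 121
p_6^4 = 13^4 = 28561
p_7^12 = 17^12 = 582622237229761
p_8^2 = 19^2 = 361
Product = 64136099074199519404669218336750

64136099074199519404669218336750


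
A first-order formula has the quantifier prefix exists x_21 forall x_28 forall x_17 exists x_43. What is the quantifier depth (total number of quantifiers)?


Quantifier prefix has 4 quantifier symbols.
Quantifier depth = 4

4


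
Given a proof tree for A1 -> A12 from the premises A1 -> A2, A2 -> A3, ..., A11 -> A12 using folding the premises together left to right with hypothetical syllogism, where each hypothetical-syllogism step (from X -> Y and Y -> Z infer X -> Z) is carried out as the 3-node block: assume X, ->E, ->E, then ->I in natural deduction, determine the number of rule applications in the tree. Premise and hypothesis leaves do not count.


There are 11 premises in the chain. The first HS step combines premises 1 and 2; each further premise needs one more HS step.
So 11 premises require 11 - 1 = 10 hypothetical-syllogism steps.
Each HS step uses 3 inference nodes (->E, ->E, ->I).
10 * 3 = 30 total inference nodes.

30


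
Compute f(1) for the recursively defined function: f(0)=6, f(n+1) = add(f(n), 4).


f(0) = 6
f(1) = add(f(0), 4) = add(6, 4) = 10


10


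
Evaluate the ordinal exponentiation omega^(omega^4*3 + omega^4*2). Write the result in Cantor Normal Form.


omega^(omega^4*3 + omega^4*2):
Both terms of the exponent have the same exponent 4, so they merge: omega^4*3 + omega^4*2 = omega^4*(3+2) = omega^4*5.
omega raised to a CNF ordinal is a single CNF term: Result = omega^(omega^4*5)

omega^(omega^4*5)


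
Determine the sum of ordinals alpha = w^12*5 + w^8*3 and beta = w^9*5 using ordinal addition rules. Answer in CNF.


Ordinal addition (w^12*5 + w^8*3) + w^9*5:
alpha's leading term has exponent 12 > beta's exponent 9, so it survives.
alpha's tail term has exponent 8 < beta's exponent 9, so it is absorbed by beta.
In ordinal addition, any term followed by a strictly larger-exponent term is absorbed.
Result = w^12*5 + w^9*5

w^12*5 + w^9*5


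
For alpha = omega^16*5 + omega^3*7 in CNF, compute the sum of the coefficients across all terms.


CNF: omega^16*5 + omega^3*7
Coefficients: 5 + 7 = 12

12


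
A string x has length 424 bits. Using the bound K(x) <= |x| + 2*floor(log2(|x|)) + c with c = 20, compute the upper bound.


floor(log2(424)) = 8
2 * 8 = 16
K(x) <= 424 + 16 + 20 = 460

460


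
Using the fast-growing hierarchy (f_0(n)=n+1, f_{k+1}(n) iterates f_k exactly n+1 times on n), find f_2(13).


f_2(13) = f_1^14(13)
f_1(m) = 2m + 1.
Iterating: f_1^k(n) = 2^k*(n+1) - 1.
f_2(13) = 2^14*(13+1) - 1 = 16384*14 - 1 = 229375

229375


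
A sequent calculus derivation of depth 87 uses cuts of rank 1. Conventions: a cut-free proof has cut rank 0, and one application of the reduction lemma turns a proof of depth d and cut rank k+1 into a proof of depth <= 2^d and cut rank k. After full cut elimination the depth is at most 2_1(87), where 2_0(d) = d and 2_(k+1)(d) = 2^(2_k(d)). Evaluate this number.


Each rank reduction sends depth d to at most 2^d; cut rank r needs r reductions.
2_0(87) = 87
2_1(87) = 2^87 = 154742504910672534362390528
Cut-free depth bound = 154742504910672534362390528

154742504910672534362390528


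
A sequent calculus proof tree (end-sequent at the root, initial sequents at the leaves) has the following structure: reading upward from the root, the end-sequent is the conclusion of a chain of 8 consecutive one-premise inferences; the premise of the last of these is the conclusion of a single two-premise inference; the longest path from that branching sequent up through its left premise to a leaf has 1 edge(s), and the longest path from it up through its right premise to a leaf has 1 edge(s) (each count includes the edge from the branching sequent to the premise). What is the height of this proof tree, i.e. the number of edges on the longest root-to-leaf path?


Longest path through the left premise: 1 edges (measured from the branching sequent)
Longest path through the right premise: 1 edges
Height of the subtree rooted at the branching sequent: max(1, 1) = 1
The branching sequent sits 8 edges above the root (the chain of one-premise inferences), so height = 1 + 8 = 9

9


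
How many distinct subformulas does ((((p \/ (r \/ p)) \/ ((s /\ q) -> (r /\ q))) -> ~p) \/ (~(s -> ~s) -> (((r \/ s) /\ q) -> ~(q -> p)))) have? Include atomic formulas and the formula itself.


Formula: ((((p \/ (r \/ p)) \/ ((s /\ q) -> (r /\ q))) -> ~p) \/ (~(s -> ~s) -> (((r \/ s) /\ q) -> ~(q -> p))))
Subformulas found:
  1. r
  2. q
  3. s
  4. p
  5. ~p
  6. ~s
  7. (r \/ s)
  8. (s /\ q)
  9. (r /\ q)
  10. (r \/ p)
  11. (q -> p)
  12. ~(q -> p)
  13. (s -> ~s)
  14. ~(s -> ~s)
  15. ((r \/ s) /\ q)
  16. (p \/ (r \/ p))
  17. ((s /\ q) -> (r /\ q))
  18. (((r \/ s) /\ q) -> ~(q -> p))
  19. ((p \/ (r \/ p)) \/ ((s /\ q) -> (r /\ q)))
  20. (~(s -> ~s) -> (((r \/ s) /\ q) -> ~(q -> p)))
  21. (((p \/ (r \/ p)) \/ ((s /\ q) -> (r /\ q))) -> ~p)
  22. ((((p \/ (r \/ p)) \/ ((s /\ q) -> (r /\ q))) -> ~p) \/ (~(s -> ~s) -> (((r \/ s) /\ q) -> ~(q -> p))))
Total distinct subformulas = 22

22


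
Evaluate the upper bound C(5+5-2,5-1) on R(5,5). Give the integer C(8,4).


R(5,5) <= C(5+5-2, 5-1) = C(8, 4)
C(8, 4) = 8! / (4! * 4!)
= 70

70


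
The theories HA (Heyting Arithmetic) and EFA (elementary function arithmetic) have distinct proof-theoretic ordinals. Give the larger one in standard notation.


Proof-theoretic ordinal of HA (Heyting Arithmetic): epsilon_0
Proof-theoretic ordinal of EFA (elementary function arithmetic): omega^3
Comparing: omega^3 < epsilon_0.
The larger ordinal is epsilon_0 (from HA (Heyting Arithmetic)).

epsilon_0


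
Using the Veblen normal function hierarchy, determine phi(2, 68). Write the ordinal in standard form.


phi(2, 68):
phi(2, beta) = zeta_beta (the beta-th zeta number, fixed point of epsilon).
phi(2, 68) = zeta_68

zeta_68


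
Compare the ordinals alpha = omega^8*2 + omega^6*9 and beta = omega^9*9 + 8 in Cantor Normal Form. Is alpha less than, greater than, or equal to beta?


Compare term by term from highest exponent:
alpha = omega^8*2 + omega^6*9
beta = omega^9*9 + 8
Term 1: alpha has omega^8*2, beta has omega^9*9
Term 2: alpha has omega^6*9, beta has omega^0*8
Result: alpha < beta

alpha < beta


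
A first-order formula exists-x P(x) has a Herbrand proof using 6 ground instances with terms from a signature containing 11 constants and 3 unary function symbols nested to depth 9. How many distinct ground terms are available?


Herbrand terms by depth:
Depth 0: 11 constants
Depth 1: 33 new terms (running total: 44)
Depth 2: 99 new terms (running total: 143)
Depth 3: 297 new terms (running total: 440)
Depth 4: 891 new terms (running total: 1331)
Depth 5: 2673 new terms (running total: 4004)
Depth 6: 8019 new terms (running total: 12023)
Depth 7: 24057 new terms (running total: 36080)
Depth 8: 72171 new terms (running total: 108251)
Depth 9: 216513 new terms (running total: 324764)
Total distinct ground terms = 324764

324764


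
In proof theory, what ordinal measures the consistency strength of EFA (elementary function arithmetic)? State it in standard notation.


The proof-theoretic ordinal of EFA (elementary function arithmetic) is a standard result in ordinal analysis.
This ordinal is the supremum of order types of primitive recursive well-orderings
that the theory can prove to be well-ordered.
For EFA (elementary function arithmetic), the proof-theoretic ordinal is omega^3.

omega^3


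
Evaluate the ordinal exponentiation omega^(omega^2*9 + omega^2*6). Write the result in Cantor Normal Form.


omega^(omega^2*9 + omega^2*6):
Both terms of the exponent have the same exponent 2, so they merge: omega^2*9 + omega^2*6 = omega^2*(9+6) = omega^2*15.
omega raised to a CNF ordinal is a single CNF term: Result = omega^(omega^2*15)

omega^(omega^2*15)


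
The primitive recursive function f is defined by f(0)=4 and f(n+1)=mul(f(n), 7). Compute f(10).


f(0) = 4
f(1) = mul(f(0), 7) = mul(4, 7) = 28
f(2) = mul(f(1), 7) = mul(28, 7) = 196
f(3) = mul(f(2), 7) = mul(196, 7) = 1372
f(4) = mul(f(3), 7) = mul(1372, 7) = 9604
f(5) = mul(f(4), 7) = mul(9604, 7) = 67228
f(6) = mul(f(5), 7) = mul(67228, 7) = 470596
f(7) = mul(f(6), 7) = mul(470596, 7) = 3294172
f(8) = mul(f(7), 7) = mul(3294172, 7) = 23059204
f(9) = mul(f(8), 7) = mul(23059204, 7) = 161414428
f(10) = mul(f(9), 7) = mul(161414428, 7) = 1129900996


1129900996


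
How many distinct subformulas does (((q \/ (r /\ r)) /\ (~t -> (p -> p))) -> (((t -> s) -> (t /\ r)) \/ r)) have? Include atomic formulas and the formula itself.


Formula: (((q \/ (r /\ r)) /\ (~t -> (p -> p))) -> (((t -> s) -> (t /\ r)) \/ r))
Subformulas found:
  1. q
  2. s
  3. r
  4. t
  5. p
  6. ~t
  7. (t /\ r)
  8. (r /\ r)
  9. (p -> p)
  10. (t -> s)
  11. (q \/ (r /\ r))
  12. (~t -> (p -> p))
  13. ((t -> s) -> (t /\ r))
  14. (((t -> s) -> (t /\ r)) \/ r)
  15. ((q \/ (r /\ r)) /\ (~t -> (p -> p)))
  16. (((q \/ (r /\ r)) /\ (~t -> (p -> p))) -> (((t -> s) -> (t /\ r)) \/ r))
Total distinct subformulas = 16

16


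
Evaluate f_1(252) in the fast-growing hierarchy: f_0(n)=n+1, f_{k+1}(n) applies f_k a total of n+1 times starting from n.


f_1(252) = f_0^253(252)
f_0 adds 1 each time, applied 253 times.
f_1(252) = 252 + 253 = 505

505


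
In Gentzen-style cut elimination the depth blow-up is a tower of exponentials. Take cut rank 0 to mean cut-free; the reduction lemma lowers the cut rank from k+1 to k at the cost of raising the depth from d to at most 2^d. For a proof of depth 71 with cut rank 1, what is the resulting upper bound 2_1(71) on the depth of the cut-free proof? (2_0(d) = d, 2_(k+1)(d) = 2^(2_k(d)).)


Each rank reduction sends depth d to at most 2^d; cut rank r needs r reductions.
2_0(71) = 71
2_1(71) = 2^71 = 2361183241434822606848
Cut-free depth bound = 2361183241434822606848

2361183241434822606848


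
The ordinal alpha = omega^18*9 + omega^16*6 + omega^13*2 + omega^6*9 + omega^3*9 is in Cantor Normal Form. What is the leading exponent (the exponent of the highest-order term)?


CNF: omega^18*9 + omega^16*6 + omega^13*2 + omega^6*9 + omega^3*9
The leading term is omega^18*9, which has exponent 18.

18


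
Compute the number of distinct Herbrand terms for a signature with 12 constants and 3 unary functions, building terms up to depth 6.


Herbrand terms by depth:
Depth 0: 12 constants
Depth 1: 36 new terms (running total: 48)
Depth 2: 108 new terms (running total: 156)
Depth 3: 324 new terms (running total: 480)
Depth 4: 972 new terms (running total: 1452)
Depth 5: 2916 new terms (running total: 4368)
Depth 6: 8748 new terms (running total: 13116)
Total distinct ground terms = 13116

13116


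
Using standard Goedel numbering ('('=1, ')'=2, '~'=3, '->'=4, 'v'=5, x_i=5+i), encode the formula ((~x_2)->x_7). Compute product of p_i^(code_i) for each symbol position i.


Formula: ((~x_2)->x_7)
Symbol codes: [1, 1, 3, 7, 2, 4, 12, 2]
Primes: [2, 3, 5, 7, 11, 13, 17, 19]
p_1^1 = 2^1 = 2
p_2^1 = 3^1 = 3
p_3^3 = 5^3 = 125
p_4^7 = 7^7 = 823543
p_5^2 = 11^2 = 121
p_6^4 = 13^4 = 28561
p_7^12 = 17^12 = 582622237229761
p_8^2 = 19^2 = 361
Product = 448952693519396635832684528357250

448952693519396635832684528357250


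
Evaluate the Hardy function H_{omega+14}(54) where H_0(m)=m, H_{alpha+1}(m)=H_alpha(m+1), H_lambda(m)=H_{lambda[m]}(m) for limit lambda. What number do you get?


H_{omega+14}(54):
Unwind the 14 successor steps: H_{omega+14}(54) = H_omega(54+14) = H_omega(68).
H_omega(m) = H_m(m) = m + m = 2m.
Result = 2 * 68 = 136

136


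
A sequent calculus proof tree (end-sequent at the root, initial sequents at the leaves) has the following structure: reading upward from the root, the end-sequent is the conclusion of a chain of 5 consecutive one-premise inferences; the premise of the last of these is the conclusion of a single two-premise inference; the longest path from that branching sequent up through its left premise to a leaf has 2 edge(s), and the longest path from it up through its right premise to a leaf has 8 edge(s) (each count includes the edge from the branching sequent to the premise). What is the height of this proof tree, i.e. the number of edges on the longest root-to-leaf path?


Longest path through the left premise: 2 edges (measured from the branching sequent)
Longest path through the right premise: 8 edges
Height of the subtree rooted at the branching sequent: max(2, 8) = 8
The branching sequent sits 5 edges above the root (the chain of one-premise inferences), so height = 8 + 5 = 13

13


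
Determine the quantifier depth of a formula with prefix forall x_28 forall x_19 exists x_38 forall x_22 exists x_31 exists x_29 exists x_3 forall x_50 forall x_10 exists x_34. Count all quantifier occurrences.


Quantifier prefix has 10 quantifier symbols.
Quantifier depth = 10

10


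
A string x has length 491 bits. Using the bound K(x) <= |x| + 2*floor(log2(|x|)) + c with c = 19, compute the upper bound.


floor(log2(491)) = 8
2 * 8 = 16
K(x) <= 491 + 16 + 19 = 526

526


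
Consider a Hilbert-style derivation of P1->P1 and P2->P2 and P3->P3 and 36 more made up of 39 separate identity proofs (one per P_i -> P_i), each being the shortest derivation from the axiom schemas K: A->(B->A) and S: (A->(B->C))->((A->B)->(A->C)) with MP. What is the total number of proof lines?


The shortest proof of A->A from K and S in the Hilbert calculus has exactly 5 lines:
(1) K instance A->((A->A)->A), (2) S instance, (3) MP on 1,2, (4) K instance A->(A->A), (5) MP on 3,4.
For 39 independent identities: 39 * 5 = 195 lines total.

195


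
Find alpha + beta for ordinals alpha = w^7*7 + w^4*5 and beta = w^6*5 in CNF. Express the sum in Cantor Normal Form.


Ordinal addition (w^7*7 + w^4*5) + w^6*5:
alpha's leading term has exponent 7 > beta's exponent 6, so it survives.
alpha's tail term has exponent 4 < beta's exponent 6, so it is absorbed by beta.
In ordinal addition, any term followed by a strictly larger-exponent term is absorbed.
Result = w^7*7 + w^6*5

w^7*7 + w^6*5


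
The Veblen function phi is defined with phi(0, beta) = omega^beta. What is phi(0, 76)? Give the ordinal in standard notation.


phi(0, 76):
phi(0, beta) = omega^beta by definition.
phi(0, 76) = omega^76

omega^76


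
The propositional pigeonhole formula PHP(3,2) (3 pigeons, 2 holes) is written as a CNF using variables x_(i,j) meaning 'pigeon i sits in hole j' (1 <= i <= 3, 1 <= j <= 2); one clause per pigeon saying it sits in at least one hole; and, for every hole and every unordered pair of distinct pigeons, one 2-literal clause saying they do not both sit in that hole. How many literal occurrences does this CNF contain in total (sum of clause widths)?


PHP(3,2): 3 pigeons, 2 holes, 3*2 = 6 variables.
- pigeon clauses: one per pigeon -> 3 clauses of width 2 -> 6 literals
- hole clauses: 2 holes * C(3,2) = 2 * 3 -> 6 clauses of width 2 -> 12 literals
Total literal occurrences = 6 + 12 = 18

18


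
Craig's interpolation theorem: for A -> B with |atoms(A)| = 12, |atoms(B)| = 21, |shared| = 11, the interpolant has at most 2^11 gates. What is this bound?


Shared atoms = 11
Craig interpolant size bound = 2^11
= 2048

2048


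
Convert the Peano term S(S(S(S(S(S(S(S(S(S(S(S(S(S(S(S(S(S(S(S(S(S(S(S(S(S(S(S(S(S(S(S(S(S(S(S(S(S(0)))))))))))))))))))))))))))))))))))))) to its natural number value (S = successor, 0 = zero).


Counting successors applied to 0:
38 applications of S to 0 = 38

38


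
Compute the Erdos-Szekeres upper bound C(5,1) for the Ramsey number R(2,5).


R(2,5) <= C(2+5-2, 2-1) = C(5, 1)
C(5, 1) = 5! / (1! * 4!)
= 5

5


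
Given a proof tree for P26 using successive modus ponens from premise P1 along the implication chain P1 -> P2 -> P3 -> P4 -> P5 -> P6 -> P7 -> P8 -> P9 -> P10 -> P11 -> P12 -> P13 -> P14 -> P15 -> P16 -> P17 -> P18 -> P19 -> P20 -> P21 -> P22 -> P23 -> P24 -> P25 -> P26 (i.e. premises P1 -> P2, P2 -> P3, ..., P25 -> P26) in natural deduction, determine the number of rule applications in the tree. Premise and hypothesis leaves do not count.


We have a chain: P1 -> P2 -> P3 -> P4 -> P5 -> P6 -> P7 -> P8 -> P9 -> P10 -> P11 -> P12 -> P13 -> P14 -> P15 -> P16 -> P17 -> P18 -> P19 -> P20 -> P21 -> P22 -> P23 -> P24 -> P25 -> P26.
Each modus ponens application produces the next variable.
The chain has 26 propositions, so 26-1 = 25 modus ponens steps.
Total inference nodes = 25

25


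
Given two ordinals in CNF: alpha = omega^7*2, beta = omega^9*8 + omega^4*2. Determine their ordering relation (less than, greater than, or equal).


Compare term by term from highest exponent:
alpha = omega^7*2
beta = omega^9*8 + omega^4*2
Term 1: alpha has omega^7*2, beta has omega^9*8
Term 2: alpha has omega^0*0, beta has omega^4*2
Result: alpha < beta

alpha < beta


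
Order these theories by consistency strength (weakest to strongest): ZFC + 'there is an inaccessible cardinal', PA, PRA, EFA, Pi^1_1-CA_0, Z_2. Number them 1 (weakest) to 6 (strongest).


Ordering by consistency strength:
1. EFA
2. PRA
3. PA
4. Pi^1_1-CA_0
5. Z_2
6. ZFC + 'there is an inaccessible cardinal'


ZFC + 'there is an inaccessible cardinal'=6, PA=3, PRA=2, EFA=1, Pi^1_1-CA_0=4, Z_2=5


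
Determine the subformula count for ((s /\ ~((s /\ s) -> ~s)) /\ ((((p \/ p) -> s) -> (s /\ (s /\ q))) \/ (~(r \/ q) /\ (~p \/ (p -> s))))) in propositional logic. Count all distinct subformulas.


Formula: ((s /\ ~((s /\ s) -> ~s)) /\ ((((p \/ p) -> s) -> (s /\ (s /\ q))) \/ (~(r \/ q) /\ (~p \/ (p -> s)))))
Subformulas found:
  1. r
  2. q
  3. s
  4. p
  5. ~p
  6. ~s
  7. (p \/ p)
  8. (p -> s)
  9. (s /\ q)
  10. (s /\ s)
  11. (r \/ q)
  12. ~(r \/ q)
  13. ((p \/ p) -> s)
  14. (s /\ (s /\ q))
  15. ((s /\ s) -> ~s)
  16. (~p \/ (p -> s))
  17. ~((s /\ s) -> ~s)
  18. (s /\ ~((s /\ s) -> ~s))
  19. (~(r \/ q) /\ (~p \/ (p -> s)))
  20. (((p \/ p) -> s) -> (s /\ (s /\ q)))
  21. ((((p \/ p) -> s) -> (s /\ (s /\ q))) \/ (~(r \/ q) /\ (~p \/ (p -> s))))
  22. ((s /\ ~((s /\ s) -> ~s)) /\ ((((p \/ p) -> s) -> (s /\ (s /\ q))) \/ (~(r \/ q) /\ (~p \/ (p -> s)))))
Total distinct subformulas = 22

22


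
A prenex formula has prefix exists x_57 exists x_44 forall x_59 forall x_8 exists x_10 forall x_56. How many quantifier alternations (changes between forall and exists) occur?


Walk the prefix and count type changes:
  position 1: exists -> exists
  position 2: exists -> forall <-- alternation
  position 3: forall -> forall
  position 4: forall -> exists <-- alternation
  position 5: exists -> forall <-- alternation
Total alternations = 3

3


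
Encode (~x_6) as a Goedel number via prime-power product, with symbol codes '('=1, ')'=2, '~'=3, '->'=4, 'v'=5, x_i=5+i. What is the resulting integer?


Formula: (~x_6)
Symbol codes: [1, 3, 11, 2]
Primes: [2, 3, 5, 7]
p_1^1 = 2^1 = 2
p_2^3 = 3^3 = 27
p_3^11 = 5^11 = 48828125
p_4^2 = 7^2 = 49
Product = 129199218750

129199218750


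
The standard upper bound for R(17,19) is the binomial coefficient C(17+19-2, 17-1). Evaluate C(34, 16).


R(17,19) <= C(17+19-2, 17-1) = C(34, 16)
C(34, 16) = 34! / (16! * 18!)
= 2203961430

2203961430


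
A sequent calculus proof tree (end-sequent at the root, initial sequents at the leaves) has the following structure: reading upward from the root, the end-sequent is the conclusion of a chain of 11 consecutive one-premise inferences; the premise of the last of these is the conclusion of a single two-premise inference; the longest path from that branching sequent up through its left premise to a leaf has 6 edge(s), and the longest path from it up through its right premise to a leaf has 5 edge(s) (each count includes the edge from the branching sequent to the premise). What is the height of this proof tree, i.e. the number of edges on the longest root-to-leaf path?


Longest path through the left premise: 6 edges (measured from the branching sequent)
Longest path through the right premise: 5 edges
Height of the subtree rooted at the branching sequent: max(6, 5) = 6
The branching sequent sits 11 edges above the root (the chain of one-premise inferences), so height = 6 + 11 = 17

17
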